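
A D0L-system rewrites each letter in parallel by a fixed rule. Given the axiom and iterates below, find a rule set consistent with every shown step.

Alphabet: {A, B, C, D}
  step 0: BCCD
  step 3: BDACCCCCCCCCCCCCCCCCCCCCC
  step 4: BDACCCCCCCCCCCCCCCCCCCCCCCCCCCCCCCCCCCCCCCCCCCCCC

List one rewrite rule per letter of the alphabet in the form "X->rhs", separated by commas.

  step 3 ⇒ step 4: BDACCCCCCCCCCCCCCCCCCCCCC ⇒ BD·A·CC·CC·CC·CC·CC·CC·CC·CC·CC·CC·CC·CC·CC·CC·CC·CC·CC·CC·CC·CC·CC·CC·CC
    A ↦ CC
    B ↦ BD
    C ↦ CC
    D ↦ A

A->CC, B->BD, C->CC, D->A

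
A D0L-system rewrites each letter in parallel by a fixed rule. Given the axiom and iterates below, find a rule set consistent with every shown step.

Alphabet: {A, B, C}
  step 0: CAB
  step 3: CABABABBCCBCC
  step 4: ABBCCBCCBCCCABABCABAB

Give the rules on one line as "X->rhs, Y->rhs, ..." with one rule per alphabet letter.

  step 3 ⇒ step 4: CABABABBCCBCC ⇒ AB·BC·C·BC·C·BC·C·C·AB·AB·C·AB·AB
    A ↦ BC
    B ↦ C
    C ↦ AB

A->BC, B->C, C->AB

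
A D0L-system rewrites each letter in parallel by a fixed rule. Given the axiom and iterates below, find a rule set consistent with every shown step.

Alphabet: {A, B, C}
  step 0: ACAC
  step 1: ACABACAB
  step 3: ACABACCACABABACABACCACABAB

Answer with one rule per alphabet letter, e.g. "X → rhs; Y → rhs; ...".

  step 0 ⇒ step 1: ACAC ⇒ AC·AB·AC·AB
    A ↦ AC
    C ↦ AB
    B ↦ C  (constrained at step 1)

A->AC, B->C, C->AB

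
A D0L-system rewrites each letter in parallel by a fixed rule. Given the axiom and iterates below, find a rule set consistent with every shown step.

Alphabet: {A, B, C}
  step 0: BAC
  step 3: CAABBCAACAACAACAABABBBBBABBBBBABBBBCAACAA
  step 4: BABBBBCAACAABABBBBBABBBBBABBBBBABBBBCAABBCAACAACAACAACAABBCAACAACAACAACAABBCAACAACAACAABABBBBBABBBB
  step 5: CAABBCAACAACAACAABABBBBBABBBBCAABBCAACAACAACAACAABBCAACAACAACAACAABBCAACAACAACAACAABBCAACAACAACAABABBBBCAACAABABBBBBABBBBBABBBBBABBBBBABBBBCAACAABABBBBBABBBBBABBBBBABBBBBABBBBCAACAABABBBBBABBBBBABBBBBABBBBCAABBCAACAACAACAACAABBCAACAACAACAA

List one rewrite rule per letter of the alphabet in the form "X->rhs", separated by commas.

  step 4 ⇒ step 5: BABBBBCAACAABABBBBBABBBBBABBBBBABBBBCAABBCAACAACAACAACAABBCAACAACAACAACAABBCAACAACAACAABABBBBBABBBB ⇒ CAA·BB·CAA·CAA·CAA·CAA·BA·BB·BB·BA·BB·BB·CAA·BB·CAA·CAA·CAA·CAA·CAA·BB·CAA·CAA·CAA·CAA·CAA·BB·CAA·CAA·CAA·CAA·CAA·BB·CAA·CAA·CAA·CAA·BA·BB·BB·CAA·CAA·BA·BB·BB·BA·BB·BB·BA·BB·BB·BA·BB·BB·BA·BB·BB·CAA·CAA·BA·BB·BB·BA·BB·BB·BA·BB·BB·BA·BB·BB·BA·BB·BB·CAA·CAA·BA·BB·BB·BA·BB·BB·BA·BB·BB·BA·BB·BB·CAA·BB·CAA·CAA·CAA·CAA·CAA·BB·CAA·CAA·CAA·CAA
    A ↦ BB
    B ↦ CAA
    C ↦ BA

A->BB, B->CAA, C->BA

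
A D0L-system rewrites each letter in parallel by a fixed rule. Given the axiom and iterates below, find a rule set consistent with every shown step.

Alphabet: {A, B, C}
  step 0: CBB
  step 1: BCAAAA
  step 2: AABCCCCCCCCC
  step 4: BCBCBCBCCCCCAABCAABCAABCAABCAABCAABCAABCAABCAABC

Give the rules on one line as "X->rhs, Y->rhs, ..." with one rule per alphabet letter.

  step 1 ⇒ step 2: BCAAAA ⇒ AA·BC·CC·CC·CC·CC
    A ↦ CC
    B ↦ AA
    C ↦ BC

A->CC, B->AA, C->BC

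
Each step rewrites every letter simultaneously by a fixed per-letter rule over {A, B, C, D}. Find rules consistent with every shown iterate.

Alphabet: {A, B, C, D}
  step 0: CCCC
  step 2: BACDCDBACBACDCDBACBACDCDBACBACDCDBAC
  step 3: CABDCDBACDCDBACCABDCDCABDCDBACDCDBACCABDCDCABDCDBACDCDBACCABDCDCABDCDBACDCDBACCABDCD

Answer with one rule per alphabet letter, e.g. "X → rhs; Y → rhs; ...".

A->AB, B->C, C->DCD, D->BAC

  step 2 ⇒ step 3: BACDCDBACBACDCDBACBACDCDBACBACDCDBAC ⇒ C·AB·DCD·BAC·DCD·BAC·C·AB·DCD·C·AB·DCD·BAC·DCD·BAC·C·AB·DCD·C·AB·DCD·BAC·DCD·BAC·C·AB·DCD·C·AB·DCD·BAC·DCD·BAC·C·AB·DCD
    A ↦ AB
    B ↦ C
    C ↦ DCD
    D ↦ BAC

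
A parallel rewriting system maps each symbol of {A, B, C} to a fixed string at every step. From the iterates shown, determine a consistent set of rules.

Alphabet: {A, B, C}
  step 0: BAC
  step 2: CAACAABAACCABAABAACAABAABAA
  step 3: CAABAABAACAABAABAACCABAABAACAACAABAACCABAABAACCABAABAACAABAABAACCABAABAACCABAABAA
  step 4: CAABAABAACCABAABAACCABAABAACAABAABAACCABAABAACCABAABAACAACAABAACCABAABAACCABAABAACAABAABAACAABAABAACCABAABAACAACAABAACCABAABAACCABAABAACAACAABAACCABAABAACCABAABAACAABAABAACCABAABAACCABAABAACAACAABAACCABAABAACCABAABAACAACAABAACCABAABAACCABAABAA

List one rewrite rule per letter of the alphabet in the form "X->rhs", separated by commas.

A->BAA, B->CCA, C->CAA

  step 3 ⇒ step 4: CAABAABAACAABAABAACCABAABAACAACAABAACCABAABAACCABAABAACAABAABAACCABAABAACCABAABAA ⇒ CAA·BAA·BAA·CCA·BAA·BAA·CCA·BAA·BAA·CAA·BAA·BAA·CCA·BAA·BAA·CCA·BAA·BAA·CAA·CAA·BAA·CCA·BAA·BAA·CCA·BAA·BAA·CAA·BAA·BAA·CAA·BAA·BAA·CCA·BAA·BAA·CAA·CAA·BAA·CCA·BAA·BAA·CCA·BAA·BAA·CAA·CAA·BAA·CCA·BAA·BAA·CCA·BAA·BAA·CAA·BAA·BAA·CCA·BAA·BAA·CCA·BAA·BAA·CAA·CAA·BAA·CCA·BAA·BAA·CCA·BAA·BAA·CAA·CAA·BAA·CCA·BAA·BAA·CCA·BAA·BAA
    A ↦ BAA
    B ↦ CCA
    C ↦ CAA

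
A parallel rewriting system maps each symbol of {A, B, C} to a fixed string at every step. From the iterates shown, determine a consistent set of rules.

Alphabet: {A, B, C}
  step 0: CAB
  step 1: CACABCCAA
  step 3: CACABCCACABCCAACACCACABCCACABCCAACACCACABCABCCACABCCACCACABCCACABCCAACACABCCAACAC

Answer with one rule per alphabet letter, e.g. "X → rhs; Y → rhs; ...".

A->ABC, B->CAA, C->CAC

  step 0 ⇒ step 1: CAB ⇒ CAC·ABC·CAA
    A ↦ ABC
    B ↦ CAA
    C ↦ CAC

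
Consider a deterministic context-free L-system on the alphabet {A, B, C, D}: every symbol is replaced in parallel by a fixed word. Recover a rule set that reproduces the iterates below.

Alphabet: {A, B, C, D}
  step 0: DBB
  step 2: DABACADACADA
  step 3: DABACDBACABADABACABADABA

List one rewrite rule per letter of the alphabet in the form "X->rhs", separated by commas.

  step 2 ⇒ step 3: DABACADACADA ⇒ DA·BA·CD·BA·CA·BA·DA·BA·CA·BA·DA·BA
    A ↦ BA
    B ↦ CD
    C ↦ CA
    D ↦ DA

A->BA, B->CD, C->CA, D->DA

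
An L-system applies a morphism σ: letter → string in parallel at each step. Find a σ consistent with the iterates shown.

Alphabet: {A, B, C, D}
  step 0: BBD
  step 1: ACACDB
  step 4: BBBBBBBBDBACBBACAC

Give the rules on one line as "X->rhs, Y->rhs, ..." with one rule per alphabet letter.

A->B, B->AC, C->B, D->DB

  step 0 ⇒ step 1: BBD ⇒ AC·AC·DB
    B ↦ AC
    D ↦ DB
    A ↦ B  (constrained at step 1)
    C ↦ B  (constrained at step 1)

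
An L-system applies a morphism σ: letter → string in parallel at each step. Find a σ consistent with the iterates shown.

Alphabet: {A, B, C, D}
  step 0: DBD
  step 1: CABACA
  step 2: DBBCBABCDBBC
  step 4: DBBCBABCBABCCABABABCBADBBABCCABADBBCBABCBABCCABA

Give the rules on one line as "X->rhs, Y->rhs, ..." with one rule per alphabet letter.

  step 1 ⇒ step 2: CABACA ⇒ DB·BC·BA·BC·DB·BC
    A ↦ BC
    B ↦ BA
    C ↦ DB
  step 0 ⇒ step 1: DBD ⇒ CA·BA·CA
    D ↦ CA

A->BC, B->BA, C->DB, D->CA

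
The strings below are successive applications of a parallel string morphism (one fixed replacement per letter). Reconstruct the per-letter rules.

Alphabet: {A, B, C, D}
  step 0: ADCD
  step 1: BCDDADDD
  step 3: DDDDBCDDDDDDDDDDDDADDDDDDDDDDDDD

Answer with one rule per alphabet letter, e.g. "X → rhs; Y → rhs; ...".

A->BC, B->DD, C->AD, D->DD

  step 0 ⇒ step 1: ADCD ⇒ BC·DD·AD·DD
    A ↦ BC
    C ↦ AD
    D ↦ DD
    B ↦ DD  (constrained at step 1)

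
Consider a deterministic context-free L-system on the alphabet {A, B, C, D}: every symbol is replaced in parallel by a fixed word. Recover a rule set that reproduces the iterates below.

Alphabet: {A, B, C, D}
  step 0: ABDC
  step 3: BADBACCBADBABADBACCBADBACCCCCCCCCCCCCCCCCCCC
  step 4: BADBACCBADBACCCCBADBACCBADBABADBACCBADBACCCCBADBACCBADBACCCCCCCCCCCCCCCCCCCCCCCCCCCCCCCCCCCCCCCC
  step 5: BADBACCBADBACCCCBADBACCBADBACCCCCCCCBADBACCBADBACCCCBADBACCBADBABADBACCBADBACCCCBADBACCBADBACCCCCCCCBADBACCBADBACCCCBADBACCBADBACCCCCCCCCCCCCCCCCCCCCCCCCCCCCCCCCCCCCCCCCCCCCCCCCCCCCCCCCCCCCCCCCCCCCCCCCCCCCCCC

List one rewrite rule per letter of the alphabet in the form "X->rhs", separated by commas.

  step 4 ⇒ step 5: BADBACCBADBACCCCBADBACCBADBABADBACCBADBACCCCBADBACCBADBACCCCCCCCCCCCCCCCCCCCCCCCCCCCCCCCCCCCCCCC ⇒ BAD·BA·CC·BAD·BA·CC·CC·BAD·BA·CC·BAD·BA·CC·CC·CC·CC·BAD·BA·CC·BAD·BA·CC·CC·BAD·BA·CC·BAD·BA·BAD·BA·CC·BAD·BA·CC·CC·BAD·BA·CC·BAD·BA·CC·CC·CC·CC·BAD·BA·CC·BAD·BA·CC·CC·BAD·BA·CC·BAD·BA·CC·CC·CC·CC·CC·CC·CC·CC·CC·CC·CC·CC·CC·CC·CC·CC·CC·CC·CC·CC·CC·CC·CC·CC·CC·CC·CC·CC·CC·CC·CC·CC·CC·CC·CC·CC·CC·CC·CC·CC
    A ↦ BA
    B ↦ BAD
    C ↦ CC
    D ↦ CC

A->BA, B->BAD, C->CC, D->CC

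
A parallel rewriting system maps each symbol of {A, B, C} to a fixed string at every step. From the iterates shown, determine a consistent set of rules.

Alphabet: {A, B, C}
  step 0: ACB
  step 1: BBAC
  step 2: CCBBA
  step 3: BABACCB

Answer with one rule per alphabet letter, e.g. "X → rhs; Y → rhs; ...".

  step 2 ⇒ step 3: CCBBA ⇒ BA·BA·C·C·B
    A ↦ B
    B ↦ C
    C ↦ BA

A->B, B->C, C->BA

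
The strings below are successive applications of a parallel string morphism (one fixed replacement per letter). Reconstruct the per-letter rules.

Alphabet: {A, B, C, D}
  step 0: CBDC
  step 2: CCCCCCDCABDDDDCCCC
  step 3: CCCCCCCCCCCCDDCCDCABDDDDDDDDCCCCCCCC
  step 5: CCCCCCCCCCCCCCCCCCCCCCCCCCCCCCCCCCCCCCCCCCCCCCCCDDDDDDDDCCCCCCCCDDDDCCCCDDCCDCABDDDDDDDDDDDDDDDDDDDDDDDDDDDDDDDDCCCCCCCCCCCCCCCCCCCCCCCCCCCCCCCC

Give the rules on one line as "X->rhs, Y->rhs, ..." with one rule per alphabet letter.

  step 2 ⇒ step 3: CCCCCCDCABDDDDCCCC ⇒ CC·CC·CC·CC·CC·CC·DD·CC·D·CAB·DD·DD·DD·DD·CC·CC·CC·CC
    A ↦ D
    B ↦ CAB
    C ↦ CC
    D ↦ DD

A->D, B->CAB, C->CC, D->DD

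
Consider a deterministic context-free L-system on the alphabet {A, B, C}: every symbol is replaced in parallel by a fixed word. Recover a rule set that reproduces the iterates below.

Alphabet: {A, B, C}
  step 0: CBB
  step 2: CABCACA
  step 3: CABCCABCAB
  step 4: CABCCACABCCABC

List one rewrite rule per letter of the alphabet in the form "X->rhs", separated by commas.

  step 3 ⇒ step 4: CABCCABCAB ⇒ CA·B·C·CA·CA·B·C·CA·B·C
    A ↦ B
    B ↦ C
    C ↦ CA

A->B, B->C, C->CA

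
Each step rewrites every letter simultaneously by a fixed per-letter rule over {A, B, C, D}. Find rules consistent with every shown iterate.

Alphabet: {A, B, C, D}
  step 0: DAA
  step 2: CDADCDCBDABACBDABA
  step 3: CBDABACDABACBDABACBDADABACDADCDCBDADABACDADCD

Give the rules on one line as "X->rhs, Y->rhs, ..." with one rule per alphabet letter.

  step 2 ⇒ step 3: CDADCDCBDABACBDABA ⇒ CBD·ABA·CD·ABA·CBD·ABA·CBD·AD·ABA·CD·AD·CD·CBD·AD·ABA·CD·AD·CD
    A ↦ CD
    B ↦ AD
    C ↦ CBD
    D ↦ ABA

A->CD, B->AD, C->CBD, D->ABA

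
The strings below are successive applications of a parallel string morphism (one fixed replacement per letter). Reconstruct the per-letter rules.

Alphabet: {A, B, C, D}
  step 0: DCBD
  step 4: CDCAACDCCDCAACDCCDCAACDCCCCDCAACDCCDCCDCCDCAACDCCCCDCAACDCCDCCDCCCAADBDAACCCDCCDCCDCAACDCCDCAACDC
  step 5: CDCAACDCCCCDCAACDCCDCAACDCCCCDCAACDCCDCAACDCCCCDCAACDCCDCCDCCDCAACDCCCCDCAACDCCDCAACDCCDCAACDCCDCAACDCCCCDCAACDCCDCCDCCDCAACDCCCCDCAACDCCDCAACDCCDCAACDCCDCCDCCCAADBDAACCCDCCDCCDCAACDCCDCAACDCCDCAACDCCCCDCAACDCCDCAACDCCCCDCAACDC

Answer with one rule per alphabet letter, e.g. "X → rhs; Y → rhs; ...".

A->C, B->DBD, C->CDC, D->AA

  step 4 ⇒ step 5: CDCAACDCCDCAACDCCDCAACDCCCCDCAACDCCDCCDCCDCAACDCCCCDCAACDCCDCCDCCCAADBDAACCCDCCDCCDCAACDCCDCAACDC ⇒ CDC·AA·CDC·C·C·CDC·AA·CDC·CDC·AA·CDC·C·C·CDC·AA·CDC·CDC·AA·CDC·C·C·CDC·AA·CDC·CDC·CDC·CDC·AA·CDC·C·C·CDC·AA·CDC·CDC·AA·CDC·CDC·AA·CDC·CDC·AA·CDC·C·C·CDC·AA·CDC·CDC·CDC·CDC·AA·CDC·C·C·CDC·AA·CDC·CDC·AA·CDC·CDC·AA·CDC·CDC·CDC·C·C·AA·DBD·AA·C·C·CDC·CDC·CDC·AA·CDC·CDC·AA·CDC·CDC·AA·CDC·C·C·CDC·AA·CDC·CDC·AA·CDC·C·C·CDC·AA·CDC
    A ↦ C
    B ↦ DBD
    C ↦ CDC
    D ↦ AA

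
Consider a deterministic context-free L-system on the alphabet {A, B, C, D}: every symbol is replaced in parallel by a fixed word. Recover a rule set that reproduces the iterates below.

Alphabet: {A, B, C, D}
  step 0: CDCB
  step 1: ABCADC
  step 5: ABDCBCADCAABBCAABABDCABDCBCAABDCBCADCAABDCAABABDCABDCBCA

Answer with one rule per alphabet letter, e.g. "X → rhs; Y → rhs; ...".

A->AB, B->DC, C->A, D->BC

  step 0 ⇒ step 1: CDCB ⇒ A·BC·A·DC
    B ↦ DC
    C ↦ A
    D ↦ BC
    A ↦ AB  (constrained at step 1)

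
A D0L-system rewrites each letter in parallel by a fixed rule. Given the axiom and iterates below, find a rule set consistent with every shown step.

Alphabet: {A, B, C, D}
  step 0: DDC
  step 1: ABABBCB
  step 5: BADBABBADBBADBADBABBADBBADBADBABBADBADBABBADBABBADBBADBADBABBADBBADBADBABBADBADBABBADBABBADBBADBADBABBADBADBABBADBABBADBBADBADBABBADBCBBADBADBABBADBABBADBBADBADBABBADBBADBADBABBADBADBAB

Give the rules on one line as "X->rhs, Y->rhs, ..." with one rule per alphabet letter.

A->B, B->BAD, C->BCB, D->AB

  step 0 ⇒ step 1: DDC ⇒ AB·AB·BCB
    C ↦ BCB
    D ↦ AB
    A ↦ B  (constrained at step 1)
    B ↦ BAD  (constrained at step 1)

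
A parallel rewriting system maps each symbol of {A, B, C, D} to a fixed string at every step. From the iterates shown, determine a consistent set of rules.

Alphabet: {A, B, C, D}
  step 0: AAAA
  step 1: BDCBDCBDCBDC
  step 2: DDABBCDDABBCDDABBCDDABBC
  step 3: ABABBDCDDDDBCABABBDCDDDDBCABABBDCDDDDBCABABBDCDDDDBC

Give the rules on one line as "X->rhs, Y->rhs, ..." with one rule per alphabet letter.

  step 2 ⇒ step 3: DDABBCDDABBCDDABBCDDABBC ⇒ AB·AB·BDC·DD·DD·BC·AB·AB·BDC·DD·DD·BC·AB·AB·BDC·DD·DD·BC·AB·AB·BDC·DD·DD·BC
    A ↦ BDC
    B ↦ DD
    C ↦ BC
    D ↦ AB

A->BDC, B->DD, C->BC, D->AB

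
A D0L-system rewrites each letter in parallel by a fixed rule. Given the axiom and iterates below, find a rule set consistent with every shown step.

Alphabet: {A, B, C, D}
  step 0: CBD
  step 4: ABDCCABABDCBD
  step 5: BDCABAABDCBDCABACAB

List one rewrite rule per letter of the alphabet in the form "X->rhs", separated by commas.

  step 4 ⇒ step 5: ABDCCABABDCBD ⇒ BD·C·AB·A·A·BD·C·BD·C·AB·A·C·AB
    A ↦ BD
    B ↦ C
    C ↦ A
    D ↦ AB

A->BD, B->C, C->A, D->AB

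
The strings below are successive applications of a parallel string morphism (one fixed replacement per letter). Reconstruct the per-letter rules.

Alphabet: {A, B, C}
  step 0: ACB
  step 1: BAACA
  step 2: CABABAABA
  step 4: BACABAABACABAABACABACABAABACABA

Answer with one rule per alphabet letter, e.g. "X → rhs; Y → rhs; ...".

  step 1 ⇒ step 2: BAACA ⇒ CA·BA·BA·A·BA
    A ↦ BA
    B ↦ CA
    C ↦ A

A->BA, B->CA, C->A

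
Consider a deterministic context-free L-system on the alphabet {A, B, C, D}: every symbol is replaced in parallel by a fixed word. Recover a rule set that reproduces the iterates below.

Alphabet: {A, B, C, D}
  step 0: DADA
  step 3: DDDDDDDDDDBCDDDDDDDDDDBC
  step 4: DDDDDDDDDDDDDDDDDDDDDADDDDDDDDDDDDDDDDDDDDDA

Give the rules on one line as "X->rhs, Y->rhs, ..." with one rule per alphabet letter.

A->BC, B->D, C->A, D->DD

  step 3 ⇒ step 4: DDDDDDDDDDBCDDDDDDDDDDBC ⇒ DD·DD·DD·DD·DD·DD·DD·DD·DD·DD·D·A·DD·DD·DD·DD·DD·DD·DD·DD·DD·DD·D·A
    B ↦ D
    C ↦ A
    D ↦ DD
    A ↦ BC  (constrained at step 0)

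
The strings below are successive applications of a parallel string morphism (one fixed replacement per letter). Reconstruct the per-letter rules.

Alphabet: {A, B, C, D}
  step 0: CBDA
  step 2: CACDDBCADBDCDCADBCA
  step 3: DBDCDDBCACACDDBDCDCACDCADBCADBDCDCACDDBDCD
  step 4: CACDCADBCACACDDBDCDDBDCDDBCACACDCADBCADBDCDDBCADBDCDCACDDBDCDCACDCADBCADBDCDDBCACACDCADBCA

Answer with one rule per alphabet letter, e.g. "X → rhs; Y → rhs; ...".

  step 3 ⇒ step 4: DBDCDDBCACACDDBDCDCACDCADBCADBDCDCACDDBDCD ⇒ CA·CD·CA·DB·CA·CA·CD·DB·DCD·DB·DCD·DB·CA·CA·CD·CA·DB·CA·DB·DCD·DB·CA·DB·DCD·CA·CD·DB·DCD·CA·CD·CA·DB·CA·DB·DCD·DB·CA·CA·CD·CA·DB·CA
    A ↦ DCD
    B ↦ CD
    C ↦ DB
    D ↦ CA

A->DCD, B->CD, C->DB, D->CA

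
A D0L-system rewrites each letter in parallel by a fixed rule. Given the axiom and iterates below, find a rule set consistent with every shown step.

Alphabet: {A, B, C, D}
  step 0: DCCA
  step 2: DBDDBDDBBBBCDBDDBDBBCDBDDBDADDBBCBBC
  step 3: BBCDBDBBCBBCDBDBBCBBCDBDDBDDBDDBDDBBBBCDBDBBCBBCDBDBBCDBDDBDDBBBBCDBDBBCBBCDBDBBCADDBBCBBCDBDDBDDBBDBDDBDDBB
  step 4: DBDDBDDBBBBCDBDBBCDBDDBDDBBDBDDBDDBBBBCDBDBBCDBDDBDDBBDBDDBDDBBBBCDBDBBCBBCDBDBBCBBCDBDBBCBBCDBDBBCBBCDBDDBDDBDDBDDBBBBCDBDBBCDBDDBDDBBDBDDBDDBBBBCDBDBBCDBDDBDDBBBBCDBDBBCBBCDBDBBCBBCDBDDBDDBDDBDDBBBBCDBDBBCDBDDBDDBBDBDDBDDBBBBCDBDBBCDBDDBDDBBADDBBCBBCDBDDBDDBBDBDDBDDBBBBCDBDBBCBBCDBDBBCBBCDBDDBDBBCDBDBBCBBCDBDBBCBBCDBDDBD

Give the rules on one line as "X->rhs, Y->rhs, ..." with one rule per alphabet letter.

  step 3 ⇒ step 4: BBCDBDBBCBBCDBDBBCBBCDBDDBDDBDDBDDBBBBCDBDBBCBBCDBDBBCDBDDBDDBBBBCDBDBBCBBCDBDBBCADDBBCBBCDBDDBDDBBDBDDBDDBB ⇒ DBD·DBD·DBB·BBC·DBD·BBC·DBD·DBD·DBB·DBD·DBD·DBB·BBC·DBD·BBC·DBD·DBD·DBB·DBD·DBD·DBB·BBC·DBD·BBC·BBC·DBD·BBC·BBC·DBD·BBC·BBC·DBD·BBC·BBC·DBD·DBD·DBD·DBD·DBB·BBC·DBD·BBC·DBD·DBD·DBB·DBD·DBD·DBB·BBC·DBD·BBC·DBD·DBD·DBB·BBC·DBD·BBC·BBC·DBD·BBC·BBC·DBD·DBD·DBD·DBD·DBB·BBC·DBD·BBC·DBD·DBD·DBB·DBD·DBD·DBB·BBC·DBD·BBC·DBD·DBD·DBB·ADD·BBC·BBC·DBD·DBD·DBB·DBD·DBD·DBB·BBC·DBD·BBC·BBC·DBD·BBC·BBC·DBD·DBD·BBC·DBD·BBC·BBC·DBD·BBC·BBC·DBD·DBD
    A ↦ ADD
    B ↦ DBD
    C ↦ DBB
    D ↦ BBC

A->ADD, B->DBD, C->DBB, D->BBC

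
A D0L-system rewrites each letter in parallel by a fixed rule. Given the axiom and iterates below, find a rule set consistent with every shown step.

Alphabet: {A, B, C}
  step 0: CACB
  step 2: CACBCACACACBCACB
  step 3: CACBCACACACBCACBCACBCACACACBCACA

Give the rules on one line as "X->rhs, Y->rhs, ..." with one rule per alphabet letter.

A->B, B->A, C->CAC

  step 2 ⇒ step 3: CACBCACACACBCACB ⇒ CAC·B·CAC·A·CAC·B·CAC·B·CAC·B·CAC·A·CAC·B·CAC·A
    A ↦ B
    B ↦ A
    C ↦ CAC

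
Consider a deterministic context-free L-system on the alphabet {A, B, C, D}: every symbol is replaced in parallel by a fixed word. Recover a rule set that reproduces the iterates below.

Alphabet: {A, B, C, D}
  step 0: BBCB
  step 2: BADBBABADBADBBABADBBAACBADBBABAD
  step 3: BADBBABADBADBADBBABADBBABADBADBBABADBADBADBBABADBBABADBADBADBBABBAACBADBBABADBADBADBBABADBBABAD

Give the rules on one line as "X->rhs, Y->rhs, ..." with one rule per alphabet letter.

A->BBA, B->BAD, C->AC, D->BAD

  step 2 ⇒ step 3: BADBBABADBADBBABADBBAACBADBBABAD ⇒ BAD·BBA·BAD·BAD·BAD·BBA·BAD·BBA·BAD·BAD·BBA·BAD·BAD·BAD·BBA·BAD·BBA·BAD·BAD·BAD·BBA·BBA·AC·BAD·BBA·BAD·BAD·BAD·BBA·BAD·BBA·BAD
    A ↦ BBA
    B ↦ BAD
    C ↦ AC
    D ↦ BAD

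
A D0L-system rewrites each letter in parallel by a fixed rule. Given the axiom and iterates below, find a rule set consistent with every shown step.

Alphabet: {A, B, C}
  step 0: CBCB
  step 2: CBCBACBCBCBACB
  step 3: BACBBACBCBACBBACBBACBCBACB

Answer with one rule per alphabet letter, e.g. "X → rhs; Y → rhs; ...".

A->C, B->CB, C->BA

  step 2 ⇒ step 3: CBCBACBCBCBACB ⇒ BA·CB·BA·CB·C·BA·CB·BA·CB·BA·CB·C·BA·CB
    A ↦ C
    B ↦ CB
    C ↦ BA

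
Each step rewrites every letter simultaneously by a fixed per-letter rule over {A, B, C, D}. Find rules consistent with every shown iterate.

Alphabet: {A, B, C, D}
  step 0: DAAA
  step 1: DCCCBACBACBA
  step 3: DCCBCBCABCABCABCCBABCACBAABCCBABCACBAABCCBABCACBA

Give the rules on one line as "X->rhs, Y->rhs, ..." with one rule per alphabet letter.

A->CBA, B->A, C->BC, D->DCC

  step 0 ⇒ step 1: DAAA ⇒ DCC·CBA·CBA·CBA
    A ↦ CBA
    D ↦ DCC
    B ↦ A  (constrained at step 1)
    C ↦ BC  (constrained at step 1)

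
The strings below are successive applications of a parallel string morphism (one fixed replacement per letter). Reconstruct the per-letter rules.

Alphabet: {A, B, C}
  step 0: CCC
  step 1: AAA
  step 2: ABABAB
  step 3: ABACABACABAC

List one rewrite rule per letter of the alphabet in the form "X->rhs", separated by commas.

A->AB, B->AC, C->A

  step 2 ⇒ step 3: ABABAB ⇒ AB·AC·AB·AC·AB·AC
    A ↦ AB
    B ↦ AC
  step 0 ⇒ step 1: CCC ⇒ A·A·A
    C ↦ A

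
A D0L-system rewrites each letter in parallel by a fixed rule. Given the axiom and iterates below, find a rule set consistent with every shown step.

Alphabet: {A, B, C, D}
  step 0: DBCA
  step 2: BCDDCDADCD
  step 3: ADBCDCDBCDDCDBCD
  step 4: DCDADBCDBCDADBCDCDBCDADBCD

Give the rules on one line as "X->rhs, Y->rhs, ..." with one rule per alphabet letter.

  step 3 ⇒ step 4: ADBCDCDBCDDCDBCD ⇒ D·CD·AD·B·CD·B·CD·AD·B·CD·CD·B·CD·AD·B·CD
    A ↦ D
    B ↦ AD
    C ↦ B
    D ↦ CD

A->D, B->AD, C->B, D->CD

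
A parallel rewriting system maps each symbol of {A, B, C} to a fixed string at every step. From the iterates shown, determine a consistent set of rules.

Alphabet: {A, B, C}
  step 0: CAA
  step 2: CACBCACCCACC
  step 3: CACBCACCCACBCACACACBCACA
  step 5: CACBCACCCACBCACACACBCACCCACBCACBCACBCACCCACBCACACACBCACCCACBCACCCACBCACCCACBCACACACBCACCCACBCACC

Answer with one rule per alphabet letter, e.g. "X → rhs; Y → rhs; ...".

A->CB, B->CC, C->CA

  step 2 ⇒ step 3: CACBCACCCACC ⇒ CA·CB·CA·CC·CA·CB·CA·CA·CA·CB·CA·CA
    A ↦ CB
    B ↦ CC
    C ↦ CA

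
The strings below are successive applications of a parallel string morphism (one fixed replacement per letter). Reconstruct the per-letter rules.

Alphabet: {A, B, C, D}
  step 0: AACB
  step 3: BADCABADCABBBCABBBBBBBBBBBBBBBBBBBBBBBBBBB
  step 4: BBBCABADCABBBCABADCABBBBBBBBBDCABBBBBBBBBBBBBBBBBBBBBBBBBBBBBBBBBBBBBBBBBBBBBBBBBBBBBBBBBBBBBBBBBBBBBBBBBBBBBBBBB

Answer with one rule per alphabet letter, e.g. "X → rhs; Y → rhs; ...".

  step 3 ⇒ step 4: BADCABADCABBBCABBBBBBBBBBBBBBBBBBBBBBBBBBB ⇒ BBB·CA·BA·D·CA·BBB·CA·BA·D·CA·BBB·BBB·BBB·D·CA·BBB·BBB·BBB·BBB·BBB·BBB·BBB·BBB·BBB·BBB·BBB·BBB·BBB·BBB·BBB·BBB·BBB·BBB·BBB·BBB·BBB·BBB·BBB·BBB·BBB·BBB·BBB
    A ↦ CA
    B ↦ BBB
    C ↦ D
    D ↦ BA

A->CA, B->BBB, C->D, D->BA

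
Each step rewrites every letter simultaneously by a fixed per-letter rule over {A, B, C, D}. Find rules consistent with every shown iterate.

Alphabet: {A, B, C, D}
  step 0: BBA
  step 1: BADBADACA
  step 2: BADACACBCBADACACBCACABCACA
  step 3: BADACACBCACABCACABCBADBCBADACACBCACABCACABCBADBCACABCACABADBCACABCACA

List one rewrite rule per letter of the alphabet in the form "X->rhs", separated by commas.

A->ACA, B->BAD, C->BC, D->CBC

  step 2 ⇒ step 3: BADACACBCBADACACBCACABCACA ⇒ BAD·ACA·CBC·ACA·BC·ACA·BC·BAD·BC·BAD·ACA·CBC·ACA·BC·ACA·BC·BAD·BC·ACA·BC·ACA·BAD·BC·ACA·BC·ACA
    A ↦ ACA
    B ↦ BAD
    C ↦ BC
    D ↦ CBC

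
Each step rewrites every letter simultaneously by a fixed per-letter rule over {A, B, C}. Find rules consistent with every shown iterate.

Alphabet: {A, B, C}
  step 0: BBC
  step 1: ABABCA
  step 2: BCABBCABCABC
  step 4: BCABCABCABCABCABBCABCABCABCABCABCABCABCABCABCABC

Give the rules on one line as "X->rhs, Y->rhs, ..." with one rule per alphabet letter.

  step 1 ⇒ step 2: ABABCA ⇒ BC·AB·BC·AB·CA·BC
    A ↦ BC
    B ↦ AB
    C ↦ CA

A->BC, B->AB, C->CA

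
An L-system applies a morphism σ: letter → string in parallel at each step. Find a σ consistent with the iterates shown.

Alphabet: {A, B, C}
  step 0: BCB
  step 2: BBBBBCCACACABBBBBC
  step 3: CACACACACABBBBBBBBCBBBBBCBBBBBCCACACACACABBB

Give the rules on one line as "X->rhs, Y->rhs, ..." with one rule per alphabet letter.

  step 2 ⇒ step 3: BBBBBCCACACABBBBBC ⇒ CA·CA·CA·CA·CA·BBB·BBB·BBC·BBB·BBC·BBB·BBC·CA·CA·CA·CA·CA·BBB
    A ↦ BBC
    B ↦ CA
    C ↦ BBB

A->BBC, B->CA, C->BBB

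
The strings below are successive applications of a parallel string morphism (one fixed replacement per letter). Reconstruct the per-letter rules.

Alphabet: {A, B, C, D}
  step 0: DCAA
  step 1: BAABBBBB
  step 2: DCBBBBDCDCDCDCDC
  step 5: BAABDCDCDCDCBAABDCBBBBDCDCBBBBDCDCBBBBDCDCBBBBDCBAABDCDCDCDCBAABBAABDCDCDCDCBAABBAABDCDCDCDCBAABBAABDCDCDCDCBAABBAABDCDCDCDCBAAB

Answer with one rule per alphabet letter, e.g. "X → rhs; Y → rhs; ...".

A->BB, B->DC, C->AB, D->BA

  step 1 ⇒ step 2: BAABBBBB ⇒ DC·BB·BB·DC·DC·DC·DC·DC
    A ↦ BB
    B ↦ DC
  step 0 ⇒ step 1: DCAA ⇒ BA·AB·BB·BB
    C ↦ AB
  step 0 ⇒ step 1: DCAA ⇒ BA·AB·BB·BB
    D ↦ BA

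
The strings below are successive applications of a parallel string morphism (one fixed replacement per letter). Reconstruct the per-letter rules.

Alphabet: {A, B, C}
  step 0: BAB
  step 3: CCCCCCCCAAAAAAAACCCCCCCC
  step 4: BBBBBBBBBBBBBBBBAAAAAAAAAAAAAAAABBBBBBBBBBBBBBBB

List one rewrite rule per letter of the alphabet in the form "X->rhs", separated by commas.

A->AA, B->CC, C->BB

  step 3 ⇒ step 4: CCCCCCCCAAAAAAAACCCCCCCC ⇒ BB·BB·BB·BB·BB·BB·BB·BB·AA·AA·AA·AA·AA·AA·AA·AA·BB·BB·BB·BB·BB·BB·BB·BB
    A ↦ AA
    C ↦ BB
    B ↦ CC  (constrained at step 0)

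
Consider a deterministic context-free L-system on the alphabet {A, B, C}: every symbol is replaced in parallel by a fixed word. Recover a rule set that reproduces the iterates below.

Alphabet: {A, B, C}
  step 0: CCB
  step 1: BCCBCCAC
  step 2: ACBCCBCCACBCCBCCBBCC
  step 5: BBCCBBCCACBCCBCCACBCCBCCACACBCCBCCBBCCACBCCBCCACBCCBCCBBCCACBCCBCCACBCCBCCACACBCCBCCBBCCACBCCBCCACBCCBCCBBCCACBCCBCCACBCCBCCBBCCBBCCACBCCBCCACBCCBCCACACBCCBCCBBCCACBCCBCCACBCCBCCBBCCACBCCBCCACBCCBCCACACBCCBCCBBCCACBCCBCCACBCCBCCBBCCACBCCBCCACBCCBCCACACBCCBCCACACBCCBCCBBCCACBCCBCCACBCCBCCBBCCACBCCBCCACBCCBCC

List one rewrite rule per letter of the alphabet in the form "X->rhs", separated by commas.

A->B, B->AC, C->BCC

  step 1 ⇒ step 2: BCCBCCAC ⇒ AC·BCC·BCC·AC·BCC·BCC·B·BCC
    A ↦ B
    B ↦ AC
    C ↦ BCC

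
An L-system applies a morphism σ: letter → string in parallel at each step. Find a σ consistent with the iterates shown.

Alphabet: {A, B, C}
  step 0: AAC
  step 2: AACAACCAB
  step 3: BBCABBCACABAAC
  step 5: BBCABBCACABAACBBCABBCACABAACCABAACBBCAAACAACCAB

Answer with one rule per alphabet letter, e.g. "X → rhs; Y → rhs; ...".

  step 2 ⇒ step 3: AACAACCAB ⇒ B·B·CA·B·B·CA·CA·B·AAC
    A ↦ B
    B ↦ AAC
    C ↦ CA

A->B, B->AAC, C->CA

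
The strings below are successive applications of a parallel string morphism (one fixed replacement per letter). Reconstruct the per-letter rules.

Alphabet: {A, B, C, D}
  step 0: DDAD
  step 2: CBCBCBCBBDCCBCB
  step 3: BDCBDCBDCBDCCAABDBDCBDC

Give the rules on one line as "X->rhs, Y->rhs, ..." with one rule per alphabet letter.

A->CB, B->C, C->BD, D->AA

  step 2 ⇒ step 3: CBCBCBCBBDCCBCB ⇒ BD·C·BD·C·BD·C·BD·C·C·AA·BD·BD·C·BD·C
    B ↦ C
    C ↦ BD
    D ↦ AA
    A ↦ CB  (constrained at step 0)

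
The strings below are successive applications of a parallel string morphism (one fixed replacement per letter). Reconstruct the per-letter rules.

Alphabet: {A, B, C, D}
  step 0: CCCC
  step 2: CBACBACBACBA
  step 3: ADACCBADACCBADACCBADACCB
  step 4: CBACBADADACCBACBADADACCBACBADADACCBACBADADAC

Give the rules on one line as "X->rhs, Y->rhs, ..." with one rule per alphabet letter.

  step 3 ⇒ step 4: ADACCBADACCBADACCBADACCB ⇒ CB·A·CB·AD·AD·AC·CB·A·CB·AD·AD·AC·CB·A·CB·AD·AD·AC·CB·A·CB·AD·AD·AC
    A ↦ CB
    B ↦ AC
    C ↦ AD
    D ↦ A

A->CB, B->AC, C->AD, D->A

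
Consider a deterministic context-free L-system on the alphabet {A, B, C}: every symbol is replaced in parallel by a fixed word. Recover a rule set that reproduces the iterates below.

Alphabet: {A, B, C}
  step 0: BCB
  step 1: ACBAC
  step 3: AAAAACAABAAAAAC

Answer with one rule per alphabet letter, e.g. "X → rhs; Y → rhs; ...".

A->AA, B->AC, C->B

  step 0 ⇒ step 1: BCB ⇒ AC·B·AC
    B ↦ AC
    C ↦ B
    A ↦ AA  (constrained at step 1)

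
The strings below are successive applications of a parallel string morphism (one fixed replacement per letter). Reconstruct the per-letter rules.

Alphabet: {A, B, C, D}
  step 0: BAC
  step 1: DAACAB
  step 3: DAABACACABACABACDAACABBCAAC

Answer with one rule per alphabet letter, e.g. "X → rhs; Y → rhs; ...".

  step 0 ⇒ step 1: BAC ⇒ DA·AC·AB
    A ↦ AC
    B ↦ DA
    C ↦ AB
    D ↦ BCA  (constrained at step 1)

A->AC, B->DA, C->AB, D->BCA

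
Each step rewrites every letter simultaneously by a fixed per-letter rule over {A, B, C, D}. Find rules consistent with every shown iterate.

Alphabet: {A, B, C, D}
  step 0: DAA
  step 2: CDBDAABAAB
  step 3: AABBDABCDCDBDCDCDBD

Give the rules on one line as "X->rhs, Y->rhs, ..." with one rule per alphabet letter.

A->CD, B->BD, C->A, D->AB

  step 2 ⇒ step 3: CDBDAABAAB ⇒ A·AB·BD·AB·CD·CD·BD·CD·CD·BD
    A ↦ CD
    B ↦ BD
    C ↦ A
    D ↦ AB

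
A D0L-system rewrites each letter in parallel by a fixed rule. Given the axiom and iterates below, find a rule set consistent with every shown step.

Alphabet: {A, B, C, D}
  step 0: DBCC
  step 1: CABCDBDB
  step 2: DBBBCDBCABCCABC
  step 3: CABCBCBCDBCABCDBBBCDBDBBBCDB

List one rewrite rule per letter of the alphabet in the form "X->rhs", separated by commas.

A->B, B->BC, C->DB, D->CA

  step 2 ⇒ step 3: DBBBCDBCABCCABC ⇒ CA·BC·BC·BC·DB·CA·BC·DB·B·BC·DB·DB·B·BC·DB
    A ↦ B
    B ↦ BC
    C ↦ DB
    D ↦ CA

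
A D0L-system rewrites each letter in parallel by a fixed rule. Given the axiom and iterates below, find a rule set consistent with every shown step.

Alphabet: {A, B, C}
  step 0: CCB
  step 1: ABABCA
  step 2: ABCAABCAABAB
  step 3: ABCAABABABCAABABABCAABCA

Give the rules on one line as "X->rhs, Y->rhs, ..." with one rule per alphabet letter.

  step 2 ⇒ step 3: ABCAABCAABAB ⇒ AB·CA·AB·AB·AB·CA·AB·AB·AB·CA·AB·CA
    A ↦ AB
    B ↦ CA
    C ↦ AB

A->AB, B->CA, C->AB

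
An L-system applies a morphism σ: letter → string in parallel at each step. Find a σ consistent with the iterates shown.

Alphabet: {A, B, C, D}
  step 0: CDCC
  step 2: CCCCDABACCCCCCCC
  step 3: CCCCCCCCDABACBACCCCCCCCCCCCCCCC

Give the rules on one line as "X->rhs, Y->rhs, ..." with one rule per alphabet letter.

A->BA, B->C, C->CC, D->DA

  step 2 ⇒ step 3: CCCCDABACCCCCCCC ⇒ CC·CC·CC·CC·DA·BA·C·BA·CC·CC·CC·CC·CC·CC·CC·CC
    A ↦ BA
    B ↦ C
    C ↦ CC
    D ↦ DA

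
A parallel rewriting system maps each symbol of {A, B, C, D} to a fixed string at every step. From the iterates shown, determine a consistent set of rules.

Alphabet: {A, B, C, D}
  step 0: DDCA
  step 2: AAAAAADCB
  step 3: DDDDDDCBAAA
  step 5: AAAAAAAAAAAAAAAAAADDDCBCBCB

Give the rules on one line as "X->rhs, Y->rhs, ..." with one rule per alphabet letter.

  step 2 ⇒ step 3: AAAAAADCB ⇒ D·D·D·D·D·D·CB·A·AA
    A ↦ D
    B ↦ AA
    C ↦ A
    D ↦ CB

A->D, B->AA, C->A, D->CB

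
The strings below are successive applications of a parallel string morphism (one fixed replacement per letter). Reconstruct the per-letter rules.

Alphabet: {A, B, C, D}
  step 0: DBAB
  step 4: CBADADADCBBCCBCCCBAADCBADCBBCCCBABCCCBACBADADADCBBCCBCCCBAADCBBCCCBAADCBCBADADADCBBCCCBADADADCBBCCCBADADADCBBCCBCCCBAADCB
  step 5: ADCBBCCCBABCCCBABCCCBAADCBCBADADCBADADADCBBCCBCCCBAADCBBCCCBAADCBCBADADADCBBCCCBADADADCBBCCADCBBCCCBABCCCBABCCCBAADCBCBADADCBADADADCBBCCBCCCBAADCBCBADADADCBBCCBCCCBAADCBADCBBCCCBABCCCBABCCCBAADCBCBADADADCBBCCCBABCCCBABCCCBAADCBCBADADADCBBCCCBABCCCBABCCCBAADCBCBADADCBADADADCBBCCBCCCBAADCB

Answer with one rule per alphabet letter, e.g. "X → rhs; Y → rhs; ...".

  step 4 ⇒ step 5: CBADADADCBBCCBCCCBAADCBADCBBCCCBABCCCBACBADADADCBBCCBCCCBAADCBBCCCBAADCBCBADADADCBBCCCBADADADCBBCCCBADADADCBBCCBCCCBAADCB ⇒ AD·CB·BCC·CBA·BCC·CBA·BCC·CBA·AD·CB·CB·AD·AD·CB·AD·AD·AD·CB·BCC·BCC·CBA·AD·CB·BCC·CBA·AD·CB·CB·AD·AD·AD·CB·BCC·CB·AD·AD·AD·CB·BCC·AD·CB·BCC·CBA·BCC·CBA·BCC·CBA·AD·CB·CB·AD·AD·CB·AD·AD·AD·CB·BCC·BCC·CBA·AD·CB·CB·AD·AD·AD·CB·BCC·BCC·CBA·AD·CB·AD·CB·BCC·CBA·BCC·CBA·BCC·CBA·AD·CB·CB·AD·AD·AD·CB·BCC·CBA·BCC·CBA·BCC·CBA·AD·CB·CB·AD·AD·AD·CB·BCC·CBA·BCC·CBA·BCC·CBA·AD·CB·CB·AD·AD·CB·AD·AD·AD·CB·BCC·BCC·CBA·AD·CB
    A ↦ BCC
    B ↦ CB
    C ↦ AD
    D ↦ CBA

A->BCC, B->CB, C->AD, D->CBA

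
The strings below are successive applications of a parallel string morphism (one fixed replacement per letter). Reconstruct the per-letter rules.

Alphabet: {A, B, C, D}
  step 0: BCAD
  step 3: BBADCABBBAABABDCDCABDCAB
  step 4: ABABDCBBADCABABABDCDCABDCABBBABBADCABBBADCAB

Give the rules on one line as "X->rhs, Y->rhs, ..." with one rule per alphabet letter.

A->DC, B->AB, C->A, D->BB

  step 3 ⇒ step 4: BBADCABBBAABABDCDCABDCAB ⇒ AB·AB·DC·BB·A·DC·AB·AB·AB·DC·DC·AB·DC·AB·BB·A·BB·A·DC·AB·BB·A·DC·AB
    A ↦ DC
    B ↦ AB
    C ↦ A
    D ↦ BB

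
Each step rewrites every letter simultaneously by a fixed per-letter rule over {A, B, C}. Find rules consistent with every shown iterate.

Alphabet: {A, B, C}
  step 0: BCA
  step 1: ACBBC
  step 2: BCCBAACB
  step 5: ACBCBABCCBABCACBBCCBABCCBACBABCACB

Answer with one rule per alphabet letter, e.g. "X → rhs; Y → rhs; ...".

  step 1 ⇒ step 2: ACBBC ⇒ BC·CB·A·A·CB
    A ↦ BC
    B ↦ A
    C ↦ CB

A->BC, B->A, C->CB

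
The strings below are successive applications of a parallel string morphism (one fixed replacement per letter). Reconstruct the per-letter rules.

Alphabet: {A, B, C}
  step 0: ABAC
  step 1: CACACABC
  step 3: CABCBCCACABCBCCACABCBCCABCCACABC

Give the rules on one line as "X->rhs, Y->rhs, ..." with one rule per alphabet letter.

  step 0 ⇒ step 1: ABAC ⇒ CA·CA·CA·BC
    A ↦ CA
    B ↦ CA
    C ↦ BC

A->CA, B->CA, C->BC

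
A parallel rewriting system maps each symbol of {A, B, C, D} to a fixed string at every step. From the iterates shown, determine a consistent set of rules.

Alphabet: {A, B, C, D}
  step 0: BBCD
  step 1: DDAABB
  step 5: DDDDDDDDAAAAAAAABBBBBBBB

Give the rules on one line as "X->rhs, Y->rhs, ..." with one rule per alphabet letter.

  step 0 ⇒ step 1: BBCD ⇒ D·D·AA·BB
    B ↦ D
    C ↦ AA
    D ↦ BB
    A ↦ C  (constrained at step 1)

A->C, B->D, C->AA, D->BB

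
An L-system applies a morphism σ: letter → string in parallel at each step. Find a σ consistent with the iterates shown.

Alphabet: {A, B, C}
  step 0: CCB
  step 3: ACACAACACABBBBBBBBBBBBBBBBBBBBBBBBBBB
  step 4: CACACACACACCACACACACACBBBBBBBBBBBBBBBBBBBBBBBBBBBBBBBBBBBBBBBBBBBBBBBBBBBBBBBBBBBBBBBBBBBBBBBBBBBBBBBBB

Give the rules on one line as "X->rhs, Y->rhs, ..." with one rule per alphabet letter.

A->CAC, B->BBB, C->A

  step 3 ⇒ step 4: ACACAACACABBBBBBBBBBBBBBBBBBBBBBBBBBB ⇒ CAC·A·CAC·A·CAC·CAC·A·CAC·A·CAC·BBB·BBB·BBB·BBB·BBB·BBB·BBB·BBB·BBB·BBB·BBB·BBB·BBB·BBB·BBB·BBB·BBB·BBB·BBB·BBB·BBB·BBB·BBB·BBB·BBB·BBB·BBB
    A ↦ CAC
    B ↦ BBB
    C ↦ A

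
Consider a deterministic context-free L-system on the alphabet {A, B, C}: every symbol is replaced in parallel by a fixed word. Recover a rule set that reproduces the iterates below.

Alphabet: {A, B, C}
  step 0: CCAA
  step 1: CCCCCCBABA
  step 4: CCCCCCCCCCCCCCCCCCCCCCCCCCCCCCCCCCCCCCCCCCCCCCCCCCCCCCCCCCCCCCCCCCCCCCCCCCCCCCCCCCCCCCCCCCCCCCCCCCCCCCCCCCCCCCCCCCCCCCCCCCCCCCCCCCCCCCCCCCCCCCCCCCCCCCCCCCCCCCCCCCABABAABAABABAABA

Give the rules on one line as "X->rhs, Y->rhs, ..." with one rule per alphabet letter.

A->BA, B->A, C->CCC

  step 0 ⇒ step 1: CCAA ⇒ CCC·CCC·BA·BA
    A ↦ BA
    C ↦ CCC
    B ↦ A  (constrained at step 1)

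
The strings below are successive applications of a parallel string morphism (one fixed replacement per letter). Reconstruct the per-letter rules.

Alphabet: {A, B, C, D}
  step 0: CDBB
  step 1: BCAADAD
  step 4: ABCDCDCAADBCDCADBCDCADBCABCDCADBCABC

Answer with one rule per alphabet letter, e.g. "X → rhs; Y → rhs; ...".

A->DC, B->AD, C->BC, D->A

  step 0 ⇒ step 1: CDBB ⇒ BC·A·AD·AD
    B ↦ AD
    C ↦ BC
    D ↦ A
    A ↦ DC  (constrained at step 1)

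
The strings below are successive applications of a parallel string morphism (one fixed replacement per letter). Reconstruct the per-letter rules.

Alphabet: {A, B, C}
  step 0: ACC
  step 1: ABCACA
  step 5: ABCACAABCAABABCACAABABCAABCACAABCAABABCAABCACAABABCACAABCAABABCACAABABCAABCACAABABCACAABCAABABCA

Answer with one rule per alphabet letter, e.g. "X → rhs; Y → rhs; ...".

A->AB, B->CA, C->CA

  step 0 ⇒ step 1: ACC ⇒ AB·CA·CA
    A ↦ AB
    C ↦ CA
    B ↦ CA  (constrained at step 1)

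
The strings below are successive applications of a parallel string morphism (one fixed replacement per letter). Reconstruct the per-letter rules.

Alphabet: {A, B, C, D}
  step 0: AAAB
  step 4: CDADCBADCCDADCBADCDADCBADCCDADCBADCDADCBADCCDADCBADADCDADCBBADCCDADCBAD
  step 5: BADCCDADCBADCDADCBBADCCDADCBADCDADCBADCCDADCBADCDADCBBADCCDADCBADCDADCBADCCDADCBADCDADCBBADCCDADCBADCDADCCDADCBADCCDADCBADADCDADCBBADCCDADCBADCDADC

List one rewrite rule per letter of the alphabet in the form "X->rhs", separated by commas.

  step 4 ⇒ step 5: CDADCBADCCDADCBADCDADCBADCCDADCBADCDADCBADCCDADCBADADCDADCBBADCCDADCBAD ⇒ B·ADC·CD·ADC·B·AD·CD·ADC·B·B·ADC·CD·ADC·B·AD·CD·ADC·B·ADC·CD·ADC·B·AD·CD·ADC·B·B·ADC·CD·ADC·B·AD·CD·ADC·B·ADC·CD·ADC·B·AD·CD·ADC·B·B·ADC·CD·ADC·B·AD·CD·ADC·CD·ADC·B·ADC·CD·ADC·B·AD·AD·CD·ADC·B·B·ADC·CD·ADC·B·AD·CD·ADC
    A ↦ CD
    B ↦ AD
    C ↦ B
    D ↦ ADC

A->CD, B->AD, C->B, D->ADC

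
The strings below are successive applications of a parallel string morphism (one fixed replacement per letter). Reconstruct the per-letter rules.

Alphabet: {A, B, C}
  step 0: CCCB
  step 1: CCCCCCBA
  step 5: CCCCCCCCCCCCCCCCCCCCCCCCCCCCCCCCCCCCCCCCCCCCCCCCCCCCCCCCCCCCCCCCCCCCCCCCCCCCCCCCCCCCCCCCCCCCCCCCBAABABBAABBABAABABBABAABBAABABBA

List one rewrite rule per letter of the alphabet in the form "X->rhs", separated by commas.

  step 0 ⇒ step 1: CCCB ⇒ CC·CC·CC·BA
    B ↦ BA
    C ↦ CC
    A ↦ AB  (constrained at step 1)

A->AB, B->BA, C->CC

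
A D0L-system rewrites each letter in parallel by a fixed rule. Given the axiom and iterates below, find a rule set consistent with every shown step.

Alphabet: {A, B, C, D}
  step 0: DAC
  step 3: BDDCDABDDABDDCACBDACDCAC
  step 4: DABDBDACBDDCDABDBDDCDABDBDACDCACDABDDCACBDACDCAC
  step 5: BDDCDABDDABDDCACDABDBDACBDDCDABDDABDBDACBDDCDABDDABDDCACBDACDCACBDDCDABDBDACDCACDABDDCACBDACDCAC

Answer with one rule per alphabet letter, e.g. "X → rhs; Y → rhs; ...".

  step 4 ⇒ step 5: DABDBDACBDDCDABDBDDCDABDBDACDCACDABDDCACBDACDCAC ⇒ BD·DC·DA·BD·DA·BD·DC·AC·DA·BD·BD·AC·BD·DC·DA·BD·DA·BD·BD·AC·BD·DC·DA·BD·DA·BD·DC·AC·BD·AC·DC·AC·BD·DC·DA·BD·BD·AC·DC·AC·DA·BD·DC·AC·BD·AC·DC·AC
    A ↦ DC
    B ↦ DA
    C ↦ AC
    D ↦ BD

A->DC, B->DA, C->AC, D->BD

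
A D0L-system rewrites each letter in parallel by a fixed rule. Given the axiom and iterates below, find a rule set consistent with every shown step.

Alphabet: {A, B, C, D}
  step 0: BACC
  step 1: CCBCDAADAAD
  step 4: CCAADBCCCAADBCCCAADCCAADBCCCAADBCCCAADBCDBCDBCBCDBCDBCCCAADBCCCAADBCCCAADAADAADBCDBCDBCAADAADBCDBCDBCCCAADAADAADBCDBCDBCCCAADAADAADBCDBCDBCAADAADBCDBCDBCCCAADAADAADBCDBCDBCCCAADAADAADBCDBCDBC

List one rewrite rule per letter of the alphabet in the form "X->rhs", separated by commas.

  step 0 ⇒ step 1: BACC ⇒ CC·BCD·AAD·AAD
    A ↦ BCD
    B ↦ CC
    C ↦ AAD
    D ↦ BC  (constrained at step 1)

A->BCD, B->CC, C->AAD, D->BC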